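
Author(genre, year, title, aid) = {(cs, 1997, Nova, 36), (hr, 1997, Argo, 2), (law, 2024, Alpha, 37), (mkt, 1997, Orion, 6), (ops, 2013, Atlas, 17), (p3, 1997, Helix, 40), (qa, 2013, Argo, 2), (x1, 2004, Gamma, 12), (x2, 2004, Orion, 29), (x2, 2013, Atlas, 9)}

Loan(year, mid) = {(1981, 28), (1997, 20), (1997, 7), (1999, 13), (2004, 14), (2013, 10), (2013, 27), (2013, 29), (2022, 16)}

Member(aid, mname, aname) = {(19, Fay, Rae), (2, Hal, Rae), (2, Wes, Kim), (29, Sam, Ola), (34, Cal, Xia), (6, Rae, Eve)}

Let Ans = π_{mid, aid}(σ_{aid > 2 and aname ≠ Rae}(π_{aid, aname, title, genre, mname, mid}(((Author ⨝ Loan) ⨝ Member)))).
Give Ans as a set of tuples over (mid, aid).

{(14, 29), (20, 6), (7, 6)}

Author ⋈ Loan (natural join on year): {(cs, 1997, Nova, 36, 20), (cs, 1997, Nova, 36, 7), (hr, 1997, Argo, 2, 20), (hr, 1997, Argo, 2, 7), (mkt, 1997, Orion, 6, 20), (mkt, 1997, Orion, 6, 7), (ops, 2013, Atlas, 17, 10), (ops, 2013, Atlas, 17, 27), (ops, 2013, Atlas, 17, 29), (p3, 1997, Helix, 40, 20), (p3, 1997, Helix, 40, 7), (qa, 2013, Argo, 2, 10), (qa, 2013, Argo, 2, 27), (qa, 2013, Argo, 2, 29), (x1, 2004, Gamma, 12, 14), (x2, 2004, Orion, 29, 14), (x2, 2013, Atlas, 9, 10), (x2, 2013, Atlas, 9, 27), (x2, 2013, Atlas, 9, 29)}
(Author ⨝ Loan) ⋈ Member (natural join on aid): {(hr, 1997, Argo, 2, 20, Hal, Rae), (hr, 1997, Argo, 2, 20, Wes, Kim), (hr, 1997, Argo, 2, 7, Hal, Rae), (hr, 1997, Argo, 2, 7, Wes, Kim), (mkt, 1997, Orion, 6, 20, Rae, Eve), (mkt, 1997, Orion, 6, 7, Rae, Eve), (qa, 2013, Argo, 2, 10, Hal, Rae), (qa, 2013, Argo, 2, 10, Wes, Kim), (qa, 2013, Argo, 2, 27, Hal, Rae), (qa, 2013, Argo, 2, 27, Wes, Kim), (qa, 2013, Argo, 2, 29, Hal, Rae), (qa, 2013, Argo, 2, 29, Wes, Kim), (x2, 2004, Orion, 29, 14, Sam, Ola)}
π_{aid, aname, title, genre, mname, mid} gives {(2, Kim, Argo, hr, Wes, 20), (2, Kim, Argo, hr, Wes, 7), (2, Kim, Argo, qa, Wes, 10), (2, Kim, Argo, qa, Wes, 27), (2, Kim, Argo, qa, Wes, 29), (2, Rae, Argo, hr, Hal, 20), (2, Rae, Argo, hr, Hal, 7), (2, Rae, Argo, qa, Hal, 10), (2, Rae, Argo, qa, Hal, 27), (2, Rae, Argo, qa, Hal, 29), (29, Ola, Orion, x2, Sam, 14), (6, Eve, Orion, mkt, Rae, 20), (6, Eve, Orion, mkt, Rae, 7)}.
Apply σ_{aid > 2 and aname ≠ Rae}; surviving tuples: {(29, Ola, Orion, x2, Sam, 14), (6, Eve, Orion, mkt, Rae, 20), (6, Eve, Orion, mkt, Rae, 7)}
π_{mid, aid} gives {(14, 29), (20, 6), (7, 6)}.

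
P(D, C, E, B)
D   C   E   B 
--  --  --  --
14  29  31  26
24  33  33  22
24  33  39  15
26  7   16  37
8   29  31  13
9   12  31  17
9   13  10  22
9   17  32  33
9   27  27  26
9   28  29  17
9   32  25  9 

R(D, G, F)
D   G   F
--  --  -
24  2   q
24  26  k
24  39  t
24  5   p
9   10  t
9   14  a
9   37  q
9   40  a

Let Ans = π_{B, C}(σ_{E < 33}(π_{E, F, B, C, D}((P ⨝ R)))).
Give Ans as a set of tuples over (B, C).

{(17, 12), (17, 28), (22, 13), (26, 27), (33, 17), (9, 32)}

P ⋈ R (natural join on D): {(24, 33, 33, 22, 2, q), (24, 33, 33, 22, 26, k), (24, 33, 33, 22, 39, t), (24, 33, 33, 22, 5, p), (24, 33, 39, 15, 2, q), (24, 33, 39, 15, 26, k), (24, 33, 39, 15, 39, t), (24, 33, 39, 15, 5, p), (9, 12, 31, 17, 10, t), (9, 12, 31, 17, 14, a), (9, 12, 31, 17, 37, q), (9, 12, 31, 17, 40, a), (9, 13, 10, 22, 10, t), (9, 13, 10, 22, 14, a), (9, 13, 10, 22, 37, q), (9, 13, 10, 22, 40, a), (9, 17, 32, 33, 10, t), (9, 17, 32, 33, 14, a), (9, 17, 32, 33, 37, q), (9, 17, 32, 33, 40, a), (9, 27, 27, 26, 10, t), (9, 27, 27, 26, 14, a), (9, 27, 27, 26, 37, q), (9, 27, 27, 26, 40, a), (9, 28, 29, 17, 10, t), (9, 28, 29, 17, 14, a), (9, 28, 29, 17, 37, q), (9, 28, 29, 17, 40, a), (9, 32, 25, 9, 10, t), (9, 32, 25, 9, 14, a), (9, 32, 25, 9, 37, q), (9, 32, 25, 9, 40, a)}
Projecting to E, F, B, C, D (6 duplicate(s) eliminated): {(10, a, 22, 13, 9), (10, q, 22, 13, 9), (10, t, 22, 13, 9), (25, a, 9, 32, 9), (25, q, 9, 32, 9), (25, t, 9, 32, 9), (27, a, 26, 27, 9), (27, q, 26, 27, 9), (27, t, 26, 27, 9), (29, a, 17, 28, 9), (29, q, 17, 28, 9), (29, t, 17, 28, 9), (31, a, 17, 12, 9), (31, q, 17, 12, 9), (31, t, 17, 12, 9), (32, a, 33, 17, 9), (32, q, 33, 17, 9), (32, t, 33, 17, 9), (33, k, 22, 33, 24), (33, p, 22, 33, 24), (33, q, 22, 33, 24), (33, t, 22, 33, 24), (39, k, 15, 33, 24), (39, p, 15, 33, 24), (39, q, 15, 33, 24), (39, t, 15, 33, 24)}
Selection E < 33: {(10, a, 22, 13, 9), (10, q, 22, 13, 9), (10, t, 22, 13, 9), (25, a, 9, 32, 9), (25, q, 9, 32, 9), (25, t, 9, 32, 9), (27, a, 26, 27, 9), (27, q, 26, 27, 9), (27, t, 26, 27, 9), (29, a, 17, 28, 9), (29, q, 17, 28, 9), (29, t, 17, 28, 9), (31, a, 17, 12, 9), (31, q, 17, 12, 9), (31, t, 17, 12, 9), (32, a, 33, 17, 9), (32, q, 33, 17, 9), (32, t, 33, 17, 9)}
Projecting to B, C (12 duplicate(s) eliminated): {(17, 12), (17, 28), (22, 13), (26, 27), (33, 17), (9, 32)}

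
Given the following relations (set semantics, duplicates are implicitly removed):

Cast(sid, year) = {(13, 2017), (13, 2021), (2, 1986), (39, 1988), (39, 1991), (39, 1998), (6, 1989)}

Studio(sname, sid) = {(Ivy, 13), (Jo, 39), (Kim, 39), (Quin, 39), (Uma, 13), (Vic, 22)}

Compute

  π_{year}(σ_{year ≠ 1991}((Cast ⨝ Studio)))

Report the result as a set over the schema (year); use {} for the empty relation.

{1988, 1998, 2017, 2021}

Joining Cast and Studio on sid yields {(13, 2017, Ivy), (13, 2017, Uma), (13, 2021, Ivy), (13, 2021, Uma), (39, 1988, Jo), (39, 1988, Kim), (39, 1988, Quin), (39, 1991, Jo), (39, 1991, Kim), (39, 1991, Quin), (39, 1998, Jo), (39, 1998, Kim), (39, 1998, Quin)}.
σ[year ≠ 1991]: keep tuples satisfying year ≠ 1991 → {(13, 2017, Ivy), (13, 2017, Uma), (13, 2021, Ivy), (13, 2021, Uma), (39, 1988, Jo), (39, 1988, Kim), (39, 1988, Quin), (39, 1998, Jo), (39, 1998, Kim), (39, 1998, Quin)}
π[year]: project onto (year) (6 duplicate(s) eliminated) → {1988, 1998, 2017, 2021}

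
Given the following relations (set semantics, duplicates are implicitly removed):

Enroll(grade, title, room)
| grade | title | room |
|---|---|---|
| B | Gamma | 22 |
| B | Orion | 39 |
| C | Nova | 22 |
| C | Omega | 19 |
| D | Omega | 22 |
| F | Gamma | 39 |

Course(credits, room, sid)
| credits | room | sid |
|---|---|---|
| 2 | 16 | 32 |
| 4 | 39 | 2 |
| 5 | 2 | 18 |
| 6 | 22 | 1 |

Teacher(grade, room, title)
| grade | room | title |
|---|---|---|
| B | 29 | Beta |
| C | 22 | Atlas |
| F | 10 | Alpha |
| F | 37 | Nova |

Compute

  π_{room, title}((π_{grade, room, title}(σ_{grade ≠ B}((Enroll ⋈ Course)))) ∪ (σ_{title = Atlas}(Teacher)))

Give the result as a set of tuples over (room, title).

Joining Enroll and Course on room yields {(B, Gamma, 22, 6, 1), (B, Orion, 39, 4, 2), (C, Nova, 22, 6, 1), (D, Omega, 22, 6, 1), (F, Gamma, 39, 4, 2)}.
Apply σ_{grade ≠ B}; surviving tuples: {(C, Nova, 22, 6, 1), (D, Omega, 22, 6, 1), (F, Gamma, 39, 4, 2)}
Projecting to grade, room, title: {(C, 22, Nova), (D, 22, Omega), (F, 39, Gamma)}
Apply σ_{title = Atlas}; surviving tuples: {(C, 22, Atlas)}
Taking the union: {(C, 22, Atlas), (C, 22, Nova), (D, 22, Omega), (F, 39, Gamma)}
Projecting to room, title: {(22, Atlas), (22, Nova), (22, Omega), (39, Gamma)}

{(22, Atlas), (22, Nova), (22, Omega), (39, Gamma)}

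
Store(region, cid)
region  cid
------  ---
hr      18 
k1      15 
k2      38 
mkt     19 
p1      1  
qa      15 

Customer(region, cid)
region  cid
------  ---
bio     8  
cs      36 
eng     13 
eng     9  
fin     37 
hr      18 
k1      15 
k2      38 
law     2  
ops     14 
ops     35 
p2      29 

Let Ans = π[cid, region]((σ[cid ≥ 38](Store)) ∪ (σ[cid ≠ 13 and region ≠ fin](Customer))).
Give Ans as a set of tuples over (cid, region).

{(14, ops), (15, k1), (18, hr), (2, law), (29, p2), (35, ops), (36, cs), (38, k2), (8, bio), (9, eng)}

Selection cid ≥ 38: {(k2, 38)}
Selection cid ≠ 13 and region ≠ fin: {(bio, 8), (cs, 36), (eng, 9), (hr, 18), (k1, 15), (k2, 38), (law, 2), (ops, 14), (ops, 35), (p2, 29)}
Set union of the two operands is {(bio, 8), (cs, 36), (eng, 9), (hr, 18), (k1, 15), (k2, 38), (law, 2), (ops, 14), (ops, 35), (p2, 29)}.
π_{cid, region} gives {(14, ops), (15, k1), (18, hr), (2, law), (29, p2), (35, ops), (36, cs), (38, k2), (8, bio), (9, eng)}.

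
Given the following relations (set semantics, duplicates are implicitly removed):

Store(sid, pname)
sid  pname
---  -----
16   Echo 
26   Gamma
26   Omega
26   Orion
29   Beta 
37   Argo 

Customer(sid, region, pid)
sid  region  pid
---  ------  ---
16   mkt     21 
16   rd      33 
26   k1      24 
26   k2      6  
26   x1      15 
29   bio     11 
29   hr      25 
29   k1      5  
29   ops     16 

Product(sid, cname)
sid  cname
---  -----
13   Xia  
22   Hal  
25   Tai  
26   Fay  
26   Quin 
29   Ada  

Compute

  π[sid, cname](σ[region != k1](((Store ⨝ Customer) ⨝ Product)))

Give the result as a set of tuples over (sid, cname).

Joining Store and Customer on sid yields {(16, Echo, mkt, 21), (16, Echo, rd, 33), (26, Gamma, k1, 24), (26, Gamma, k2, 6), (26, Gamma, x1, 15), (26, Omega, k1, 24), (26, Omega, k2, 6), (26, Omega, x1, 15), (26, Orion, k1, 24), (26, Orion, k2, 6), (26, Orion, x1, 15), (29, Beta, bio, 11), (29, Beta, hr, 25), (29, Beta, k1, 5), (29, Beta, ops, 16)}.
Joining (Store ⨝ Customer) and Product on sid yields {(26, Gamma, k1, 24, Fay), (26, Gamma, k1, 24, Quin), (26, Gamma, k2, 6, Fay), (26, Gamma, k2, 6, Quin), (26, Gamma, x1, 15, Fay), (26, Gamma, x1, 15, Quin), (26, Omega, k1, 24, Fay), (26, Omega, k1, 24, Quin), (26, Omega, k2, 6, Fay), (26, Omega, k2, 6, Quin), (26, Omega, x1, 15, Fay), (26, Omega, x1, 15, Quin), (26, Orion, k1, 24, Fay), (26, Orion, k1, 24, Quin), (26, Orion, k2, 6, Fay), (26, Orion, k2, 6, Quin), (26, Orion, x1, 15, Fay), (26, Orion, x1, 15, Quin), (29, Beta, bio, 11, Ada), (29, Beta, hr, 25, Ada), (29, Beta, k1, 5, Ada), (29, Beta, ops, 16, Ada)}.
σ[region != k1]: keep tuples satisfying region != k1 → {(26, Gamma, k2, 6, Fay), (26, Gamma, k2, 6, Quin), (26, Gamma, x1, 15, Fay), (26, Gamma, x1, 15, Quin), (26, Omega, k2, 6, Fay), (26, Omega, k2, 6, Quin), (26, Omega, x1, 15, Fay), (26, Omega, x1, 15, Quin), (26, Orion, k2, 6, Fay), (26, Orion, k2, 6, Quin), (26, Orion, x1, 15, Fay), (26, Orion, x1, 15, Quin), (29, Beta, bio, 11, Ada), (29, Beta, hr, 25, Ada), (29, Beta, ops, 16, Ada)}
π_{sid, cname} gives {(26, Fay), (26, Quin), (29, Ada)} (12 duplicate(s) eliminated).

{(26, Fay), (26, Quin), (29, Ada)}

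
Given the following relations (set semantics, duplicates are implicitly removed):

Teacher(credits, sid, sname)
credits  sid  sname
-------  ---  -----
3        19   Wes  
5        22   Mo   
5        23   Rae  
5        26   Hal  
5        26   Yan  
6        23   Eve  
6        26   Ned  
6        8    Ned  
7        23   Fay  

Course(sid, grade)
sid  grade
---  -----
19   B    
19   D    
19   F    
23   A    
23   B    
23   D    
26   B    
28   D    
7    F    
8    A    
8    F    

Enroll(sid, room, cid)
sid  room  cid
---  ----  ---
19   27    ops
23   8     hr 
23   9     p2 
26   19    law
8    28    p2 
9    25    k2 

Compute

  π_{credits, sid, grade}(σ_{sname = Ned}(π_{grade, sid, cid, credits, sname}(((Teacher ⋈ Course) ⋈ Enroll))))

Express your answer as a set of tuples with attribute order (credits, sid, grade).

Natural join on sid: {(3, 19, Wes, B), (3, 19, Wes, D), (3, 19, Wes, F), (5, 23, Rae, A), (5, 23, Rae, B), (5, 23, Rae, D), (5, 26, Hal, B), (5, 26, Yan, B), (6, 23, Eve, A), (6, 23, Eve, B), (6, 23, Eve, D), (6, 26, Ned, B), (6, 8, Ned, A), (6, 8, Ned, F), (7, 23, Fay, A), (7, 23, Fay, B), (7, 23, Fay, D)}
Natural join on sid: {(3, 19, Wes, B, 27, ops), (3, 19, Wes, D, 27, ops), (3, 19, Wes, F, 27, ops), (5, 23, Rae, A, 8, hr), (5, 23, Rae, A, 9, p2), (5, 23, Rae, B, 8, hr), (5, 23, Rae, B, 9, p2), (5, 23, Rae, D, 8, hr), (5, 23, Rae, D, 9, p2), (5, 26, Hal, B, 19, law), (5, 26, Yan, B, 19, law), (6, 23, Eve, A, 8, hr), (6, 23, Eve, A, 9, p2), (6, 23, Eve, B, 8, hr), (6, 23, Eve, B, 9, p2), (6, 23, Eve, D, 8, hr), (6, 23, Eve, D, 9, p2), (6, 26, Ned, B, 19, law), (6, 8, Ned, A, 28, p2), (6, 8, Ned, F, 28, p2), (7, 23, Fay, A, 8, hr), (7, 23, Fay, A, 9, p2), (7, 23, Fay, B, 8, hr), (7, 23, Fay, B, 9, p2), (7, 23, Fay, D, 8, hr), (7, 23, Fay, D, 9, p2)}
Keep only column(s) grade, sid, cid, credits, sname: {(A, 23, hr, 5, Rae), (A, 23, hr, 6, Eve), (A, 23, hr, 7, Fay), (A, 23, p2, 5, Rae), (A, 23, p2, 6, Eve), (A, 23, p2, 7, Fay), (A, 8, p2, 6, Ned), (B, 19, ops, 3, Wes), (B, 23, hr, 5, Rae), (B, 23, hr, 6, Eve), (B, 23, hr, 7, Fay), (B, 23, p2, 5, Rae), (B, 23, p2, 6, Eve), (B, 23, p2, 7, Fay), (B, 26, law, 5, Hal), (B, 26, law, 5, Yan), (B, 26, law, 6, Ned), (D, 19, ops, 3, Wes), (D, 23, hr, 5, Rae), (D, 23, hr, 6, Eve), (D, 23, hr, 7, Fay), (D, 23, p2, 5, Rae), (D, 23, p2, 6, Eve), (D, 23, p2, 7, Fay), (F, 19, ops, 3, Wes), (F, 8, p2, 6, Ned)}
Apply σ_{sname = Ned}; surviving tuples: {(A, 8, p2, 6, Ned), (B, 26, law, 6, Ned), (F, 8, p2, 6, Ned)}
Keep only column(s) credits, sid, grade: {(6, 26, B), (6, 8, A), (6, 8, F)}

{(6, 26, B), (6, 8, A), (6, 8, F)}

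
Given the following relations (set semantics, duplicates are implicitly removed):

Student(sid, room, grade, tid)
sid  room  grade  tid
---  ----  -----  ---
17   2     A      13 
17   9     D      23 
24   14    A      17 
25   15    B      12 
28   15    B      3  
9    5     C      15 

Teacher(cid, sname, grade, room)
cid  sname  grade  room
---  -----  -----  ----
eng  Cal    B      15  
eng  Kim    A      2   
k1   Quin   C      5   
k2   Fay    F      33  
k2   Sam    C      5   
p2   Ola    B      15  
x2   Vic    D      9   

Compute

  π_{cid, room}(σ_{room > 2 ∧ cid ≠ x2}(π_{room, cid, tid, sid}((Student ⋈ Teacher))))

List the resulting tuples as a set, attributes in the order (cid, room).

Joining Student and Teacher on room, grade yields {(17, 2, A, 13, eng, Kim), (17, 9, D, 23, x2, Vic), (25, 15, B, 12, eng, Cal), (25, 15, B, 12, p2, Ola), (28, 15, B, 3, eng, Cal), (28, 15, B, 3, p2, Ola), (9, 5, C, 15, k1, Quin), (9, 5, C, 15, k2, Sam)}.
π[room, cid, tid, sid]: project onto (room, cid, tid, sid) → {(15, eng, 12, 25), (15, eng, 3, 28), (15, p2, 12, 25), (15, p2, 3, 28), (2, eng, 13, 17), (5, k1, 15, 9), (5, k2, 15, 9), (9, x2, 23, 17)}
σ[room > 2 ∧ cid ≠ x2]: keep tuples satisfying room > 2 ∧ cid ≠ x2 → {(15, eng, 12, 25), (15, eng, 3, 28), (15, p2, 12, 25), (15, p2, 3, 28), (5, k1, 15, 9), (5, k2, 15, 9)}
π[cid, room]: project onto (cid, room) (2 duplicate(s) eliminated) → {(eng, 15), (k1, 5), (k2, 5), (p2, 15)}

{(eng, 15), (k1, 5), (k2, 5), (p2, 15)}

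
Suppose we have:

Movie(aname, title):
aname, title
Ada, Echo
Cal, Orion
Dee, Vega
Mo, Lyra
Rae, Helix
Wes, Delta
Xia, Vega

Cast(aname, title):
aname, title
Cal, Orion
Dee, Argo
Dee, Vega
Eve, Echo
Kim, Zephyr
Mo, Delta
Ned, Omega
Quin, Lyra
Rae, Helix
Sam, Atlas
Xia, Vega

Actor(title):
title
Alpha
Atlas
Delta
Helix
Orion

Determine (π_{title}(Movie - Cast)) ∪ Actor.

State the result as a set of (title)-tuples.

Set difference of the two operands is {(Ada, Echo), (Mo, Lyra), (Wes, Delta)}.
π_{title} gives {Delta, Echo, Lyra}.
Set union of the two operands is {Alpha, Atlas, Delta, Echo, Helix, Lyra, Orion}.

{Alpha, Atlas, Delta, Echo, Helix, Lyra, Orion}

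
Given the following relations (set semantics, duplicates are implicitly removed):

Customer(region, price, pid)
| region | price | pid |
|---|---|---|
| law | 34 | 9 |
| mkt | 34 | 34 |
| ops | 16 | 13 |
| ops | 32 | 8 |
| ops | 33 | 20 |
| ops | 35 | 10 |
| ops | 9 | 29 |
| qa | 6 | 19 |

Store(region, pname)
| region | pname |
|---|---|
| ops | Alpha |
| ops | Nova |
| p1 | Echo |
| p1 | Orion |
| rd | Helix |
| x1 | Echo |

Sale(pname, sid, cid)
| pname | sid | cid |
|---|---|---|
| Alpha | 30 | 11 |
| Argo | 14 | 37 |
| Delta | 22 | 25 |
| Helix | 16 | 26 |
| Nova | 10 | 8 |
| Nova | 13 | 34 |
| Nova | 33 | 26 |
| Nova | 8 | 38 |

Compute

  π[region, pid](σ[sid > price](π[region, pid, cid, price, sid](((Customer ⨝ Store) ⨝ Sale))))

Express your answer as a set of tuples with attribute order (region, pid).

Customer ⋈ Store (natural join on region): {(ops, 16, 13, Alpha), (ops, 16, 13, Nova), (ops, 32, 8, Alpha), (ops, 32, 8, Nova), (ops, 33, 20, Alpha), (ops, 33, 20, Nova), (ops, 35, 10, Alpha), (ops, 35, 10, Nova), (ops, 9, 29, Alpha), (ops, 9, 29, Nova)}
(Customer ⨝ Store) ⋈ Sale (natural join on pname): {(ops, 16, 13, Alpha, 30, 11), (ops, 16, 13, Nova, 10, 8), (ops, 16, 13, Nova, 13, 34), (ops, 16, 13, Nova, 33, 26), (ops, 16, 13, Nova, 8, 38), (ops, 32, 8, Alpha, 30, 11), (ops, 32, 8, Nova, 10, 8), (ops, 32, 8, Nova, 13, 34), (ops, 32, 8, Nova, 33, 26), (ops, 32, 8, Nova, 8, 38), (ops, 33, 20, Alpha, 30, 11), (ops, 33, 20, Nova, 10, 8), (ops, 33, 20, Nova, 13, 34), (ops, 33, 20, Nova, 33, 26), (ops, 33, 20, Nova, 8, 38), (ops, 35, 10, Alpha, 30, 11), (ops, 35, 10, Nova, 10, 8), (ops, 35, 10, Nova, 13, 34), (ops, 35, 10, Nova, 33, 26), (ops, 35, 10, Nova, 8, 38), (ops, 9, 29, Alpha, 30, 11), (ops, 9, 29, Nova, 10, 8), (ops, 9, 29, Nova, 13, 34), (ops, 9, 29, Nova, 33, 26), (ops, 9, 29, Nova, 8, 38)}
π_{region, pid, cid, price, sid} gives {(ops, 10, 11, 35, 30), (ops, 10, 26, 35, 33), (ops, 10, 34, 35, 13), (ops, 10, 38, 35, 8), (ops, 10, 8, 35, 10), (ops, 13, 11, 16, 30), (ops, 13, 26, 16, 33), (ops, 13, 34, 16, 13), (ops, 13, 38, 16, 8), (ops, 13, 8, 16, 10), (ops, 20, 11, 33, 30), (ops, 20, 26, 33, 33), (ops, 20, 34, 33, 13), (ops, 20, 38, 33, 8), (ops, 20, 8, 33, 10), (ops, 29, 11, 9, 30), (ops, 29, 26, 9, 33), (ops, 29, 34, 9, 13), (ops, 29, 38, 9, 8), (ops, 29, 8, 9, 10), (ops, 8, 11, 32, 30), (ops, 8, 26, 32, 33), (ops, 8, 34, 32, 13), (ops, 8, 38, 32, 8), (ops, 8, 8, 32, 10)}.
σ[sid > price]: keep tuples satisfying sid > price → {(ops, 13, 11, 16, 30), (ops, 13, 26, 16, 33), (ops, 29, 11, 9, 30), (ops, 29, 26, 9, 33), (ops, 29, 34, 9, 13), (ops, 29, 8, 9, 10), (ops, 8, 26, 32, 33)}
π_{region, pid} gives {(ops, 13), (ops, 29), (ops, 8)} (4 duplicate(s) eliminated).

{(ops, 13), (ops, 29), (ops, 8)}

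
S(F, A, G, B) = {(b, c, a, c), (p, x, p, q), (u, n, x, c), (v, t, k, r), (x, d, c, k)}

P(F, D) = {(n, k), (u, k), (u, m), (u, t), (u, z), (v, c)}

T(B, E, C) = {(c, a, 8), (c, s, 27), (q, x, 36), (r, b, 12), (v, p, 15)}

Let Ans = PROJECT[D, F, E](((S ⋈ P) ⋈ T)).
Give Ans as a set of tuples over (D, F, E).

{(c, v, b), (k, u, a), (k, u, s), (m, u, a), (m, u, s), (t, u, a), (t, u, s), (z, u, a), (z, u, s)}

S ⋈ P (natural join on F): {(u, n, x, c, k), (u, n, x, c, m), (u, n, x, c, t), (u, n, x, c, z), (v, t, k, r, c)}
(S ⋈ P) ⋈ T (natural join on B): {(u, n, x, c, k, a, 8), (u, n, x, c, k, s, 27), (u, n, x, c, m, a, 8), (u, n, x, c, m, s, 27), (u, n, x, c, t, a, 8), (u, n, x, c, t, s, 27), (u, n, x, c, z, a, 8), (u, n, x, c, z, s, 27), (v, t, k, r, c, b, 12)}
π[D, F, E]: project onto (D, F, E) → {(c, v, b), (k, u, a), (k, u, s), (m, u, a), (m, u, s), (t, u, a), (t, u, s), (z, u, a), (z, u, s)}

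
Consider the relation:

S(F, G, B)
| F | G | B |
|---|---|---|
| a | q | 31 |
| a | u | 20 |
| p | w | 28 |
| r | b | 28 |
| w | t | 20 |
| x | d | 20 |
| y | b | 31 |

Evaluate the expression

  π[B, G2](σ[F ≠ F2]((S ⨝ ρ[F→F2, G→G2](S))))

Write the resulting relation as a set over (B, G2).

ρ[F→F2, G→G2]: schema becomes (F2, G2, B); tuples unchanged.
Joining S and ρ[F→F2, G→G2](S) on B yields {(a, q, 31, a, q), (a, q, 31, y, b), (a, u, 20, a, u), (a, u, 20, w, t), (a, u, 20, x, d), (p, w, 28, p, w), (p, w, 28, r, b), (r, b, 28, p, w), (r, b, 28, r, b), (w, t, 20, a, u), (w, t, 20, w, t), (w, t, 20, x, d), (x, d, 20, a, u), (x, d, 20, w, t), (x, d, 20, x, d), (y, b, 31, a, q), (y, b, 31, y, b)}.
Filtering on F ≠ F2 leaves {(a, q, 31, y, b), (a, u, 20, w, t), (a, u, 20, x, d), (p, w, 28, r, b), (r, b, 28, p, w), (w, t, 20, a, u), (w, t, 20, x, d), (x, d, 20, a, u), (x, d, 20, w, t), (y, b, 31, a, q)}.
Projecting to B, G2 (3 duplicate(s) eliminated): {(20, d), (20, t), (20, u), (28, b), (28, w), (31, b), (31, q)}

{(20, d), (20, t), (20, u), (28, b), (28, w), (31, b), (31, q)}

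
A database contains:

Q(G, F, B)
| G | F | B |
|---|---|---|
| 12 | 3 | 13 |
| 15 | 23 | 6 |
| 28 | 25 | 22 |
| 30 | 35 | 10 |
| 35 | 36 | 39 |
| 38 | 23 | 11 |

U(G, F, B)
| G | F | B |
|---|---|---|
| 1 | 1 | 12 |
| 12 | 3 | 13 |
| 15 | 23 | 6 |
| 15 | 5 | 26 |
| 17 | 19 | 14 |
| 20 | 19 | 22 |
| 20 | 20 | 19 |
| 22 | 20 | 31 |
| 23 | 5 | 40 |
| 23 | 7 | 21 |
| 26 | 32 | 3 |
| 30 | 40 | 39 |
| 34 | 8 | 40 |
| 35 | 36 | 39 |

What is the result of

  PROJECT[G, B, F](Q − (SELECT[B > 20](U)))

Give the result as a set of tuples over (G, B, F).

{(12, 13, 3), (15, 6, 23), (28, 22, 25), (30, 10, 35), (38, 11, 23)}

Filtering on B > 20 leaves {(15, 5, 26), (20, 19, 22), (22, 20, 31), (23, 5, 40), (23, 7, 21), (30, 40, 39), (34, 8, 40), (35, 36, 39)}.
Set difference of the two operands is {(12, 3, 13), (15, 23, 6), (28, 25, 22), (30, 35, 10), (38, 23, 11)}.
π[G, B, F]: project onto (G, B, F) → {(12, 13, 3), (15, 6, 23), (28, 22, 25), (30, 10, 35), (38, 11, 23)}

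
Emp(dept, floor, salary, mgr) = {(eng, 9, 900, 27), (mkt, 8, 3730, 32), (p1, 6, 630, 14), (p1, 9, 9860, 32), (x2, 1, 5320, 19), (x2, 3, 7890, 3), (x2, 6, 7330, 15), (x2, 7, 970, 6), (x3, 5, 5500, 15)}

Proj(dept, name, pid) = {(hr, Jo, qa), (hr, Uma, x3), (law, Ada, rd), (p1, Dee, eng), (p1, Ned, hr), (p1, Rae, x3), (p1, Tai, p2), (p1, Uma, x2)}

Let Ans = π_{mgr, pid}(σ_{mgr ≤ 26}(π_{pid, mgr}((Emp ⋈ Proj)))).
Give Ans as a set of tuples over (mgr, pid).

Emp ⋈ Proj (natural join on dept): {(p1, 6, 630, 14, Dee, eng), (p1, 6, 630, 14, Ned, hr), (p1, 6, 630, 14, Rae, x3), (p1, 6, 630, 14, Tai, p2), (p1, 6, 630, 14, Uma, x2), (p1, 9, 9860, 32, Dee, eng), (p1, 9, 9860, 32, Ned, hr), (p1, 9, 9860, 32, Rae, x3), (p1, 9, 9860, 32, Tai, p2), (p1, 9, 9860, 32, Uma, x2)}
Keep only column(s) pid, mgr: {(eng, 14), (eng, 32), (hr, 14), (hr, 32), (p2, 14), (p2, 32), (x2, 14), (x2, 32), (x3, 14), (x3, 32)}
Apply σ_{mgr ≤ 26}; surviving tuples: {(eng, 14), (hr, 14), (p2, 14), (x2, 14), (x3, 14)}
Keep only column(s) mgr, pid: {(14, eng), (14, hr), (14, p2), (14, x2), (14, x3)}

{(14, eng), (14, hr), (14, p2), (14, x2), (14, x3)}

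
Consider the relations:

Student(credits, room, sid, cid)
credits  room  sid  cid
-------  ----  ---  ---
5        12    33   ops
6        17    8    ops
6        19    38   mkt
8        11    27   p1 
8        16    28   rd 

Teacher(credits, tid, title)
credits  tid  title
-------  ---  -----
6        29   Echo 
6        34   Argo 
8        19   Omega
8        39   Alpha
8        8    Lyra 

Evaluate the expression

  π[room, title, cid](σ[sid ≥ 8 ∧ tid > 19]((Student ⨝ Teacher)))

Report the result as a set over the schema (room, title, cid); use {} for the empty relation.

Joining Student and Teacher on credits yields {(6, 17, 8, ops, 29, Echo), (6, 17, 8, ops, 34, Argo), (6, 19, 38, mkt, 29, Echo), (6, 19, 38, mkt, 34, Argo), (8, 11, 27, p1, 19, Omega), (8, 11, 27, p1, 39, Alpha), (8, 11, 27, p1, 8, Lyra), (8, 16, 28, rd, 19, Omega), (8, 16, 28, rd, 39, Alpha), (8, 16, 28, rd, 8, Lyra)}.
σ[sid ≥ 8 ∧ tid > 19]: keep tuples satisfying sid ≥ 8 ∧ tid > 19 → {(6, 17, 8, ops, 29, Echo), (6, 17, 8, ops, 34, Argo), (6, 19, 38, mkt, 29, Echo), (6, 19, 38, mkt, 34, Argo), (8, 11, 27, p1, 39, Alpha), (8, 16, 28, rd, 39, Alpha)}
π_{room, title, cid} gives {(11, Alpha, p1), (16, Alpha, rd), (17, Argo, ops), (17, Echo, ops), (19, Argo, mkt), (19, Echo, mkt)}.

{(11, Alpha, p1), (16, Alpha, rd), (17, Argo, ops), (17, Echo, ops), (19, Argo, mkt), (19, Echo, mkt)}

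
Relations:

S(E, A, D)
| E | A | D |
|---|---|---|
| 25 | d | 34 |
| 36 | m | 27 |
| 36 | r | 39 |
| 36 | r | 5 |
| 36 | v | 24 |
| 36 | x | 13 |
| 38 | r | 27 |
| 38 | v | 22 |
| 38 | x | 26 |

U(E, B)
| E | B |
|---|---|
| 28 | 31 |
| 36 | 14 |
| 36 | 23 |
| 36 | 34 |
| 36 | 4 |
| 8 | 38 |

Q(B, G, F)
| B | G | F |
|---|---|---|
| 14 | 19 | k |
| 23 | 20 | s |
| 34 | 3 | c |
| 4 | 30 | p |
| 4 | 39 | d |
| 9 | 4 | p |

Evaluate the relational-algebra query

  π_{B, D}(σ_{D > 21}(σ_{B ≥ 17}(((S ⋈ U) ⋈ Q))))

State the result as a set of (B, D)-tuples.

{(23, 24), (23, 27), (23, 39), (34, 24), (34, 27), (34, 39)}

Natural join on E: {(36, m, 27, 14), (36, m, 27, 23), (36, m, 27, 34), (36, m, 27, 4), (36, r, 39, 14), (36, r, 39, 23), (36, r, 39, 34), (36, r, 39, 4), (36, r, 5, 14), (36, r, 5, 23), (36, r, 5, 34), (36, r, 5, 4), (36, v, 24, 14), (36, v, 24, 23), (36, v, 24, 34), (36, v, 24, 4), (36, x, 13, 14), (36, x, 13, 23), (36, x, 13, 34), (36, x, 13, 4)}
Natural join on B: {(36, m, 27, 14, 19, k), (36, m, 27, 23, 20, s), (36, m, 27, 34, 3, c), (36, m, 27, 4, 30, p), (36, m, 27, 4, 39, d), (36, r, 39, 14, 19, k), (36, r, 39, 23, 20, s), (36, r, 39, 34, 3, c), (36, r, 39, 4, 30, p), (36, r, 39, 4, 39, d), (36, r, 5, 14, 19, k), (36, r, 5, 23, 20, s), (36, r, 5, 34, 3, c), (36, r, 5, 4, 30, p), (36, r, 5, 4, 39, d), (36, v, 24, 14, 19, k), (36, v, 24, 23, 20, s), (36, v, 24, 34, 3, c), (36, v, 24, 4, 30, p), (36, v, 24, 4, 39, d), (36, x, 13, 14, 19, k), (36, x, 13, 23, 20, s), (36, x, 13, 34, 3, c), (36, x, 13, 4, 30, p), (36, x, 13, 4, 39, d)}
Selection B ≥ 17: {(36, m, 27, 23, 20, s), (36, m, 27, 34, 3, c), (36, r, 39, 23, 20, s), (36, r, 39, 34, 3, c), (36, r, 5, 23, 20, s), (36, r, 5, 34, 3, c), (36, v, 24, 23, 20, s), (36, v, 24, 34, 3, c), (36, x, 13, 23, 20, s), (36, x, 13, 34, 3, c)}
Selection D > 21: {(36, m, 27, 23, 20, s), (36, m, 27, 34, 3, c), (36, r, 39, 23, 20, s), (36, r, 39, 34, 3, c), (36, v, 24, 23, 20, s), (36, v, 24, 34, 3, c)}
Keep only column(s) B, D: {(23, 24), (23, 27), (23, 39), (34, 24), (34, 27), (34, 39)}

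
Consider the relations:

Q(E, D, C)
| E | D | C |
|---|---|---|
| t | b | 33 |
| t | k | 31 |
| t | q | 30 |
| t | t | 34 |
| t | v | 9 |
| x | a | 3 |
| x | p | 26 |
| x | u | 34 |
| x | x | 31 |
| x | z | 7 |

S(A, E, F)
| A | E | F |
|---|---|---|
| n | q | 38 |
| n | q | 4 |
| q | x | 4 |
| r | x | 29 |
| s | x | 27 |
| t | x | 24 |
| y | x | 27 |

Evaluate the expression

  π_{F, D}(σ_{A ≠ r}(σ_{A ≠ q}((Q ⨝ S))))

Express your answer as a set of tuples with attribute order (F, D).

{(24, a), (24, p), (24, u), (24, x), (24, z), (27, a), (27, p), (27, u), (27, x), (27, z)}

Natural join on E: {(x, a, 3, q, 4), (x, a, 3, r, 29), (x, a, 3, s, 27), (x, a, 3, t, 24), (x, a, 3, y, 27), (x, p, 26, q, 4), (x, p, 26, r, 29), (x, p, 26, s, 27), (x, p, 26, t, 24), (x, p, 26, y, 27), (x, u, 34, q, 4), (x, u, 34, r, 29), (x, u, 34, s, 27), (x, u, 34, t, 24), (x, u, 34, y, 27), (x, x, 31, q, 4), (x, x, 31, r, 29), (x, x, 31, s, 27), (x, x, 31, t, 24), (x, x, 31, y, 27), (x, z, 7, q, 4), (x, z, 7, r, 29), (x, z, 7, s, 27), (x, z, 7, t, 24), (x, z, 7, y, 27)}
Filtering on A ≠ q leaves {(x, a, 3, r, 29), (x, a, 3, s, 27), (x, a, 3, t, 24), (x, a, 3, y, 27), (x, p, 26, r, 29), (x, p, 26, s, 27), (x, p, 26, t, 24), (x, p, 26, y, 27), (x, u, 34, r, 29), (x, u, 34, s, 27), (x, u, 34, t, 24), (x, u, 34, y, 27), (x, x, 31, r, 29), (x, x, 31, s, 27), (x, x, 31, t, 24), (x, x, 31, y, 27), (x, z, 7, r, 29), (x, z, 7, s, 27), (x, z, 7, t, 24), (x, z, 7, y, 27)}.
Filtering on A ≠ r leaves {(x, a, 3, s, 27), (x, a, 3, t, 24), (x, a, 3, y, 27), (x, p, 26, s, 27), (x, p, 26, t, 24), (x, p, 26, y, 27), (x, u, 34, s, 27), (x, u, 34, t, 24), (x, u, 34, y, 27), (x, x, 31, s, 27), (x, x, 31, t, 24), (x, x, 31, y, 27), (x, z, 7, s, 27), (x, z, 7, t, 24), (x, z, 7, y, 27)}.
Keep only column(s) F, D (5 duplicate(s) eliminated): {(24, a), (24, p), (24, u), (24, x), (24, z), (27, a), (27, p), (27, u), (27, x), (27, z)}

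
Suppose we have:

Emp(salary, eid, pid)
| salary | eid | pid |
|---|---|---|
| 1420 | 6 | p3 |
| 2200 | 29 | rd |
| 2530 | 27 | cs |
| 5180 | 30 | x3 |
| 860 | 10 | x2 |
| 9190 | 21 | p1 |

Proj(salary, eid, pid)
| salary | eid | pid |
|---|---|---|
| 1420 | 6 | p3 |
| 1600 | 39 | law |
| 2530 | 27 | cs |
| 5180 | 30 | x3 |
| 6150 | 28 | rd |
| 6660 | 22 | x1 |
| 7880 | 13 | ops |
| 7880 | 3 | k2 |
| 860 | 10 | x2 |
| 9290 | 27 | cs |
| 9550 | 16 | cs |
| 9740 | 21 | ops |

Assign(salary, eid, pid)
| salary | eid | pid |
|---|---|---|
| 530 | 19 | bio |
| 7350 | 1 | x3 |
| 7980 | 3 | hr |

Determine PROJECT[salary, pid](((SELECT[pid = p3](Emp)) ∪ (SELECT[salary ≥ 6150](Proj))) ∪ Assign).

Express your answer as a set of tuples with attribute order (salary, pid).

Apply σ_{pid = p3}; surviving tuples: {(1420, 6, p3)}
Apply σ_{salary ≥ 6150}; surviving tuples: {(6150, 28, rd), (6660, 22, x1), (7880, 13, ops), (7880, 3, k2), (9290, 27, cs), (9550, 16, cs), (9740, 21, ops)}
Set union of the two operands is {(1420, 6, p3), (6150, 28, rd), (6660, 22, x1), (7880, 13, ops), (7880, 3, k2), (9290, 27, cs), (9550, 16, cs), (9740, 21, ops)}.
Set union of the two operands is {(1420, 6, p3), (530, 19, bio), (6150, 28, rd), (6660, 22, x1), (7350, 1, x3), (7880, 13, ops), (7880, 3, k2), (7980, 3, hr), (9290, 27, cs), (9550, 16, cs), (9740, 21, ops)}.
Projecting to salary, pid: {(1420, p3), (530, bio), (6150, rd), (6660, x1), (7350, x3), (7880, k2), (7880, ops), (7980, hr), (9290, cs), (9550, cs), (9740, ops)}

{(1420, p3), (530, bio), (6150, rd), (6660, x1), (7350, x3), (7880, k2), (7880, ops), (7980, hr), (9290, cs), (9550, cs), (9740, ops)}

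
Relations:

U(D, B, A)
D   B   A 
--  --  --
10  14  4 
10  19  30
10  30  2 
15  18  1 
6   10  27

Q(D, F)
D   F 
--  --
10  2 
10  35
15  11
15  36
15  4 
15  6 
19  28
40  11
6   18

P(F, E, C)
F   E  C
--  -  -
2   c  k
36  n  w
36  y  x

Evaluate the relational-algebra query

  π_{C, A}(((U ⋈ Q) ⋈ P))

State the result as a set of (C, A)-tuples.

U ⋈ Q (natural join on D): {(10, 14, 4, 2), (10, 14, 4, 35), (10, 19, 30, 2), (10, 19, 30, 35), (10, 30, 2, 2), (10, 30, 2, 35), (15, 18, 1, 11), (15, 18, 1, 36), (15, 18, 1, 4), (15, 18, 1, 6), (6, 10, 27, 18)}
(U ⋈ Q) ⋈ P (natural join on F): {(10, 14, 4, 2, c, k), (10, 19, 30, 2, c, k), (10, 30, 2, 2, c, k), (15, 18, 1, 36, n, w), (15, 18, 1, 36, y, x)}
π_{C, A} gives {(k, 2), (k, 30), (k, 4), (w, 1), (x, 1)}.

{(k, 2), (k, 30), (k, 4), (w, 1), (x, 1)}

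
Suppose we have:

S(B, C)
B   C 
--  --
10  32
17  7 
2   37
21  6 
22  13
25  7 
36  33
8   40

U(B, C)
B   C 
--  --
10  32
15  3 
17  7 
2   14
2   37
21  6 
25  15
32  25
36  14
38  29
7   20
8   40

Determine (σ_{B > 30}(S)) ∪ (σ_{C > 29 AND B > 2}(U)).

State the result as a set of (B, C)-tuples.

{(10, 32), (36, 33), (8, 40)}

σ[B > 30]: keep tuples satisfying B > 30 → {(36, 33)}
σ[C > 29 AND B > 2]: keep tuples satisfying C > 29 AND B > 2 → {(10, 32), (8, 40)}
Taking the union: {(10, 32), (36, 33), (8, 40)}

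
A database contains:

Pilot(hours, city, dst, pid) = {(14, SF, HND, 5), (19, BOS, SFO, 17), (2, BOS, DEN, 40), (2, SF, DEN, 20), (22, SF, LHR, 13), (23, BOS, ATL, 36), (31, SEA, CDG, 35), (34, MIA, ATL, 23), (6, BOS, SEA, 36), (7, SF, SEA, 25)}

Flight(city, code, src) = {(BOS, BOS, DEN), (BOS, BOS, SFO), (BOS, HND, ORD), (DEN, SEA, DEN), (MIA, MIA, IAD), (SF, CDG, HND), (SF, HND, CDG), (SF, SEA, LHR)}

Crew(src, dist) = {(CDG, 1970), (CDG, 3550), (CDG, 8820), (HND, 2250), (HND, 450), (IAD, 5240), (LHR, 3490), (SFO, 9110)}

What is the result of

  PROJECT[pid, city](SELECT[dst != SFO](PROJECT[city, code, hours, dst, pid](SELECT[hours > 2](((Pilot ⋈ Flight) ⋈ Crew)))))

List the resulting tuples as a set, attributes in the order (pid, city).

{(13, SF), (23, MIA), (25, SF), (36, BOS), (5, SF)}

Natural join on city: {(14, SF, HND, 5, CDG, HND), (14, SF, HND, 5, HND, CDG), (14, SF, HND, 5, SEA, LHR), (19, BOS, SFO, 17, BOS, DEN), (19, BOS, SFO, 17, BOS, SFO), (19, BOS, SFO, 17, HND, ORD), (2, BOS, DEN, 40, BOS, DEN), (2, BOS, DEN, 40, BOS, SFO), (2, BOS, DEN, 40, HND, ORD), (2, SF, DEN, 20, CDG, HND), (2, SF, DEN, 20, HND, CDG), (2, SF, DEN, 20, SEA, LHR), (22, SF, LHR, 13, CDG, HND), (22, SF, LHR, 13, HND, CDG), (22, SF, LHR, 13, SEA, LHR), (23, BOS, ATL, 36, BOS, DEN), (23, BOS, ATL, 36, BOS, SFO), (23, BOS, ATL, 36, HND, ORD), (34, MIA, ATL, 23, MIA, IAD), (6, BOS, SEA, 36, BOS, DEN), (6, BOS, SEA, 36, BOS, SFO), (6, BOS, SEA, 36, HND, ORD), (7, SF, SEA, 25, CDG, HND), (7, SF, SEA, 25, HND, CDG), (7, SF, SEA, 25, SEA, LHR)}
Natural join on src: {(14, SF, HND, 5, CDG, HND, 2250), (14, SF, HND, 5, CDG, HND, 450), (14, SF, HND, 5, HND, CDG, 1970), (14, SF, HND, 5, HND, CDG, 3550), (14, SF, HND, 5, HND, CDG, 8820), (14, SF, HND, 5, SEA, LHR, 3490), (19, BOS, SFO, 17, BOS, SFO, 9110), (2, BOS, DEN, 40, BOS, SFO, 9110), (2, SF, DEN, 20, CDG, HND, 2250), (2, SF, DEN, 20, CDG, HND, 450), (2, SF, DEN, 20, HND, CDG, 1970), (2, SF, DEN, 20, HND, CDG, 3550), (2, SF, DEN, 20, HND, CDG, 8820), (2, SF, DEN, 20, SEA, LHR, 3490), (22, SF, LHR, 13, CDG, HND, 2250), (22, SF, LHR, 13, CDG, HND, 450), (22, SF, LHR, 13, HND, CDG, 1970), (22, SF, LHR, 13, HND, CDG, 3550), (22, SF, LHR, 13, HND, CDG, 8820), (22, SF, LHR, 13, SEA, LHR, 3490), (23, BOS, ATL, 36, BOS, SFO, 9110), (34, MIA, ATL, 23, MIA, IAD, 5240), (6, BOS, SEA, 36, BOS, SFO, 9110), (7, SF, SEA, 25, CDG, HND, 2250), (7, SF, SEA, 25, CDG, HND, 450), (7, SF, SEA, 25, HND, CDG, 1970), (7, SF, SEA, 25, HND, CDG, 3550), (7, SF, SEA, 25, HND, CDG, 8820), (7, SF, SEA, 25, SEA, LHR, 3490)}
Filtering on hours > 2 leaves {(14, SF, HND, 5, CDG, HND, 2250), (14, SF, HND, 5, CDG, HND, 450), (14, SF, HND, 5, HND, CDG, 1970), (14, SF, HND, 5, HND, CDG, 3550), (14, SF, HND, 5, HND, CDG, 8820), (14, SF, HND, 5, SEA, LHR, 3490), (19, BOS, SFO, 17, BOS, SFO, 9110), (22, SF, LHR, 13, CDG, HND, 2250), (22, SF, LHR, 13, CDG, HND, 450), (22, SF, LHR, 13, HND, CDG, 1970), (22, SF, LHR, 13, HND, CDG, 3550), (22, SF, LHR, 13, HND, CDG, 8820), (22, SF, LHR, 13, SEA, LHR, 3490), (23, BOS, ATL, 36, BOS, SFO, 9110), (34, MIA, ATL, 23, MIA, IAD, 5240), (6, BOS, SEA, 36, BOS, SFO, 9110), (7, SF, SEA, 25, CDG, HND, 2250), (7, SF, SEA, 25, CDG, HND, 450), (7, SF, SEA, 25, HND, CDG, 1970), (7, SF, SEA, 25, HND, CDG, 3550), (7, SF, SEA, 25, HND, CDG, 8820), (7, SF, SEA, 25, SEA, LHR, 3490)}.
π_{city, code, hours, dst, pid} gives {(BOS, BOS, 19, SFO, 17), (BOS, BOS, 23, ATL, 36), (BOS, BOS, 6, SEA, 36), (MIA, MIA, 34, ATL, 23), (SF, CDG, 14, HND, 5), (SF, CDG, 22, LHR, 13), (SF, CDG, 7, SEA, 25), (SF, HND, 14, HND, 5), (SF, HND, 22, LHR, 13), (SF, HND, 7, SEA, 25), (SF, SEA, 14, HND, 5), (SF, SEA, 22, LHR, 13), (SF, SEA, 7, SEA, 25)} (9 duplicate(s) eliminated).
Filtering on dst != SFO leaves {(BOS, BOS, 23, ATL, 36), (BOS, BOS, 6, SEA, 36), (MIA, MIA, 34, ATL, 23), (SF, CDG, 14, HND, 5), (SF, CDG, 22, LHR, 13), (SF, CDG, 7, SEA, 25), (SF, HND, 14, HND, 5), (SF, HND, 22, LHR, 13), (SF, HND, 7, SEA, 25), (SF, SEA, 14, HND, 5), (SF, SEA, 22, LHR, 13), (SF, SEA, 7, SEA, 25)}.
π_{pid, city} gives {(13, SF), (23, MIA), (25, SF), (36, BOS), (5, SF)} (7 duplicate(s) eliminated).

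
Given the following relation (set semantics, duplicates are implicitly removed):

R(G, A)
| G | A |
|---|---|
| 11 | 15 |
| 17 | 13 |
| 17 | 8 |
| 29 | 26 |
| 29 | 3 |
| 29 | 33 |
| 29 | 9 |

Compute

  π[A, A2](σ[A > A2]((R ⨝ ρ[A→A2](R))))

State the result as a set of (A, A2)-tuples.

{(13, 8), (26, 3), (26, 9), (33, 26), (33, 3), (33, 9), (9, 3)}

ρ[A→A2]: schema becomes (G, A2); tuples unchanged.
Joining R and ρ[A→A2](R) on G yields {(11, 15, 15), (17, 13, 13), (17, 13, 8), (17, 8, 13), (17, 8, 8), (29, 26, 26), (29, 26, 3), (29, 26, 33), (29, 26, 9), (29, 3, 26), (29, 3, 3), (29, 3, 33), (29, 3, 9), (29, 33, 26), (29, 33, 3), (29, 33, 33), (29, 33, 9), (29, 9, 26), (29, 9, 3), (29, 9, 33), (29, 9, 9)}.
σ[A > A2]: keep tuples satisfying A > A2 → {(17, 13, 8), (29, 26, 3), (29, 26, 9), (29, 33, 26), (29, 33, 3), (29, 33, 9), (29, 9, 3)}
π_{A, A2} gives {(13, 8), (26, 3), (26, 9), (33, 26), (33, 3), (33, 9), (9, 3)}.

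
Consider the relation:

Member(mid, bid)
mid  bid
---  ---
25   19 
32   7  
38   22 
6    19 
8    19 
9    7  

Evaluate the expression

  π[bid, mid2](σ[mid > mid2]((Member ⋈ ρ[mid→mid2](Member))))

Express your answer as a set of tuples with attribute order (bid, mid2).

{(19, 6), (19, 8), (7, 9)}

ρ[mid→mid2]: schema becomes (mid2, bid); tuples unchanged.
Joining Member and ρ[mid→mid2](Member) on bid yields {(25, 19, 25), (25, 19, 6), (25, 19, 8), (32, 7, 32), (32, 7, 9), (38, 22, 38), (6, 19, 25), (6, 19, 6), (6, 19, 8), (8, 19, 25), (8, 19, 6), (8, 19, 8), (9, 7, 32), (9, 7, 9)}.
Selection mid > mid2: {(25, 19, 6), (25, 19, 8), (32, 7, 9), (8, 19, 6)}
Projecting to bid, mid2 (1 duplicate(s) eliminated): {(19, 6), (19, 8), (7, 9)}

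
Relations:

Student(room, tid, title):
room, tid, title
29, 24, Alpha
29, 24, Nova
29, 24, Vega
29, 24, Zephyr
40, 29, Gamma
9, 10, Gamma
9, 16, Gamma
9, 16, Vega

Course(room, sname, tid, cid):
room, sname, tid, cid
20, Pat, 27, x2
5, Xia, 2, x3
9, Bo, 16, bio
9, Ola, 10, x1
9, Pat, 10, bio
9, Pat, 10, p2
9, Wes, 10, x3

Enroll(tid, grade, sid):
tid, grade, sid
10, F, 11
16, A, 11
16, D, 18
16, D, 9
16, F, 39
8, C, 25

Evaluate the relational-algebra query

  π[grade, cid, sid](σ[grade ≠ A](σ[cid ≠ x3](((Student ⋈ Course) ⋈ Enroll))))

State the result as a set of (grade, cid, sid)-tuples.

{(D, bio, 18), (D, bio, 9), (F, bio, 11), (F, bio, 39), (F, p2, 11), (F, x1, 11)}

Natural join on room, tid: {(9, 10, Gamma, Ola, x1), (9, 10, Gamma, Pat, bio), (9, 10, Gamma, Pat, p2), (9, 10, Gamma, Wes, x3), (9, 16, Gamma, Bo, bio), (9, 16, Vega, Bo, bio)}
Natural join on tid: {(9, 10, Gamma, Ola, x1, F, 11), (9, 10, Gamma, Pat, bio, F, 11), (9, 10, Gamma, Pat, p2, F, 11), (9, 10, Gamma, Wes, x3, F, 11), (9, 16, Gamma, Bo, bio, A, 11), (9, 16, Gamma, Bo, bio, D, 18), (9, 16, Gamma, Bo, bio, D, 9), (9, 16, Gamma, Bo, bio, F, 39), (9, 16, Vega, Bo, bio, A, 11), (9, 16, Vega, Bo, bio, D, 18), (9, 16, Vega, Bo, bio, D, 9), (9, 16, Vega, Bo, bio, F, 39)}
Selection cid ≠ x3: {(9, 10, Gamma, Ola, x1, F, 11), (9, 10, Gamma, Pat, bio, F, 11), (9, 10, Gamma, Pat, p2, F, 11), (9, 16, Gamma, Bo, bio, A, 11), (9, 16, Gamma, Bo, bio, D, 18), (9, 16, Gamma, Bo, bio, D, 9), (9, 16, Gamma, Bo, bio, F, 39), (9, 16, Vega, Bo, bio, A, 11), (9, 16, Vega, Bo, bio, D, 18), (9, 16, Vega, Bo, bio, D, 9), (9, 16, Vega, Bo, bio, F, 39)}
Selection grade ≠ A: {(9, 10, Gamma, Ola, x1, F, 11), (9, 10, Gamma, Pat, bio, F, 11), (9, 10, Gamma, Pat, p2, F, 11), (9, 16, Gamma, Bo, bio, D, 18), (9, 16, Gamma, Bo, bio, D, 9), (9, 16, Gamma, Bo, bio, F, 39), (9, 16, Vega, Bo, bio, D, 18), (9, 16, Vega, Bo, bio, D, 9), (9, 16, Vega, Bo, bio, F, 39)}
π[grade, cid, sid]: project onto (grade, cid, sid) (3 duplicate(s) eliminated) → {(D, bio, 18), (D, bio, 9), (F, bio, 11), (F, bio, 39), (F, p2, 11), (F, x1, 11)}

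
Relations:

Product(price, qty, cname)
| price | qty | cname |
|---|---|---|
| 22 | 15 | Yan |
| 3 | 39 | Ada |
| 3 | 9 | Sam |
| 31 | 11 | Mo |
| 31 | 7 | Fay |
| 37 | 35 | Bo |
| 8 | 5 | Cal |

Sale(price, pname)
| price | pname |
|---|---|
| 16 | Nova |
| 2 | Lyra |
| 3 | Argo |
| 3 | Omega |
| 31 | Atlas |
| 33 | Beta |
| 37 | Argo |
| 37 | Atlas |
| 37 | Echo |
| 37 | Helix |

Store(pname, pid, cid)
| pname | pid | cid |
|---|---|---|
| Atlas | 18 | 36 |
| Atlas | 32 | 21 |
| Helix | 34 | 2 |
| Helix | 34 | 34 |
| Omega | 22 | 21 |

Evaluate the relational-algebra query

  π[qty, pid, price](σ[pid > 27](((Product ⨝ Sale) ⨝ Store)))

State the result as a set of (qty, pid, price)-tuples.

{(11, 32, 31), (35, 32, 37), (35, 34, 37), (7, 32, 31)}

Product ⋈ Sale (natural join on price): {(3, 39, Ada, Argo), (3, 39, Ada, Omega), (3, 9, Sam, Argo), (3, 9, Sam, Omega), (31, 11, Mo, Atlas), (31, 7, Fay, Atlas), (37, 35, Bo, Argo), (37, 35, Bo, Atlas), (37, 35, Bo, Echo), (37, 35, Bo, Helix)}
(Product ⨝ Sale) ⋈ Store (natural join on pname): {(3, 39, Ada, Omega, 22, 21), (3, 9, Sam, Omega, 22, 21), (31, 11, Mo, Atlas, 18, 36), (31, 11, Mo, Atlas, 32, 21), (31, 7, Fay, Atlas, 18, 36), (31, 7, Fay, Atlas, 32, 21), (37, 35, Bo, Atlas, 18, 36), (37, 35, Bo, Atlas, 32, 21), (37, 35, Bo, Helix, 34, 2), (37, 35, Bo, Helix, 34, 34)}
Selection pid > 27: {(31, 11, Mo, Atlas, 32, 21), (31, 7, Fay, Atlas, 32, 21), (37, 35, Bo, Atlas, 32, 21), (37, 35, Bo, Helix, 34, 2), (37, 35, Bo, Helix, 34, 34)}
Keep only column(s) qty, pid, price (1 duplicate(s) eliminated): {(11, 32, 31), (35, 32, 37), (35, 34, 37), (7, 32, 31)}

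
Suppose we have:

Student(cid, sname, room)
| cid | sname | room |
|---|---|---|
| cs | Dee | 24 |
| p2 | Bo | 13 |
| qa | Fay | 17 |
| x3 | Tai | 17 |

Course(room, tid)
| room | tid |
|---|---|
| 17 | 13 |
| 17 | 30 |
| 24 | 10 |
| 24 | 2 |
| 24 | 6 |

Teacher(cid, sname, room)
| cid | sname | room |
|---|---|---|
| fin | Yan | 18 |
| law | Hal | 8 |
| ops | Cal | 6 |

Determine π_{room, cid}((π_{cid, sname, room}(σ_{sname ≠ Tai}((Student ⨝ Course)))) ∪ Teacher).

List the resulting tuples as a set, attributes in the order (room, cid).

Natural join on room: {(cs, Dee, 24, 10), (cs, Dee, 24, 2), (cs, Dee, 24, 6), (qa, Fay, 17, 13), (qa, Fay, 17, 30), (x3, Tai, 17, 13), (x3, Tai, 17, 30)}
Apply σ_{sname ≠ Tai}; surviving tuples: {(cs, Dee, 24, 10), (cs, Dee, 24, 2), (cs, Dee, 24, 6), (qa, Fay, 17, 13), (qa, Fay, 17, 30)}
π[cid, sname, room]: project onto (cid, sname, room) (3 duplicate(s) eliminated) → {(cs, Dee, 24), (qa, Fay, 17)}
Taking the union: {(cs, Dee, 24), (fin, Yan, 18), (law, Hal, 8), (ops, Cal, 6), (qa, Fay, 17)}
π[room, cid]: project onto (room, cid) → {(17, qa), (18, fin), (24, cs), (6, ops), (8, law)}

{(17, qa), (18, fin), (24, cs), (6, ops), (8, law)}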